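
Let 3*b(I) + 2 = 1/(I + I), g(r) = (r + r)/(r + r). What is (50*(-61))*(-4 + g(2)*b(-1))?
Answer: 44225/3 ≈ 14742.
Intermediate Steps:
g(r) = 1 (g(r) = (2*r)/((2*r)) = (2*r)*(1/(2*r)) = 1)
b(I) = -⅔ + 1/(6*I) (b(I) = -⅔ + 1/(3*(I + I)) = -⅔ + 1/(3*((2*I))) = -⅔ + (1/(2*I))/3 = -⅔ + 1/(6*I))
(50*(-61))*(-4 + g(2)*b(-1)) = (50*(-61))*(-4 + 1*((⅙)*(1 - 4*(-1))/(-1))) = -3050*(-4 + 1*((⅙)*(-1)*(1 + 4))) = -3050*(-4 + 1*((⅙)*(-1)*5)) = -3050*(-4 + 1*(-⅚)) = -3050*(-4 - ⅚) = -3050*(-29/6) = 44225/3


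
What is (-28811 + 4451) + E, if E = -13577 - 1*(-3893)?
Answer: -34044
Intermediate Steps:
E = -9684 (E = -13577 + 3893 = -9684)
(-28811 + 4451) + E = (-28811 + 4451) - 9684 = -24360 - 9684 = -34044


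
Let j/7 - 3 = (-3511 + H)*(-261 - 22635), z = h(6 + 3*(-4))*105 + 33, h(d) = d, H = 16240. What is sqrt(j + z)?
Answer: 12*I*sqrt(14167381) ≈ 45168.0*I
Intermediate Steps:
z = -597 (z = (6 + 3*(-4))*105 + 33 = (6 - 12)*105 + 33 = -6*105 + 33 = -630 + 33 = -597)
j = -2040102267 (j = 21 + 7*((-3511 + 16240)*(-261 - 22635)) = 21 + 7*(12729*(-22896)) = 21 + 7*(-291443184) = 21 - 2040102288 = -2040102267)
sqrt(j + z) = sqrt(-2040102267 - 597) = sqrt(-2040102864) = 12*I*sqrt(14167381)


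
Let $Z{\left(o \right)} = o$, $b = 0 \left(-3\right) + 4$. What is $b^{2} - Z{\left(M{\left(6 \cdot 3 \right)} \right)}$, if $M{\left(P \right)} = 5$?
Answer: $11$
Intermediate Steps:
$b = 4$ ($b = 0 + 4 = 4$)
$b^{2} - Z{\left(M{\left(6 \cdot 3 \right)} \right)} = 4^{2} - 5 = 16 - 5 = 11$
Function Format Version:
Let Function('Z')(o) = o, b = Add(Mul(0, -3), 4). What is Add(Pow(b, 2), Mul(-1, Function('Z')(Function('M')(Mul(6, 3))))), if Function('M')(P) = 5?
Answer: 11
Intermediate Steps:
b = 4 (b = Add(0, 4) = 4)
Add(Pow(b, 2), Mul(-1, Function('Z')(Function('M')(Mul(6, 3))))) = Add(Pow(4, 2), Mul(-1, 5)) = Add(16, -5) = 11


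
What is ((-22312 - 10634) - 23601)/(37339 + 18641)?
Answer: -6283/6220 ≈ -1.0101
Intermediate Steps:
((-22312 - 10634) - 23601)/(37339 + 18641) = (-32946 - 23601)/55980 = -56547*1/55980 = -6283/6220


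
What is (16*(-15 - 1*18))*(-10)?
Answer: 5280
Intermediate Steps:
(16*(-15 - 1*18))*(-10) = (16*(-15 - 18))*(-10) = (16*(-33))*(-10) = -528*(-10) = 5280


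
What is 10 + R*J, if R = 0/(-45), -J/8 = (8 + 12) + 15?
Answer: 10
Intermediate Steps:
J = -280 (J = -8*((8 + 12) + 15) = -8*(20 + 15) = -8*35 = -280)
R = 0 (R = 0*(-1/45) = 0)
10 + R*J = 10 + 0*(-280) = 10 + 0 = 10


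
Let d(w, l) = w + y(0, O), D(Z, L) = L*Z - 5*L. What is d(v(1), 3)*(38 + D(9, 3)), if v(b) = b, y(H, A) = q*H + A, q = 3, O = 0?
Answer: 50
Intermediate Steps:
D(Z, L) = -5*L + L*Z
y(H, A) = A + 3*H (y(H, A) = 3*H + A = A + 3*H)
d(w, l) = w (d(w, l) = w + (0 + 3*0) = w + (0 + 0) = w + 0 = w)
d(v(1), 3)*(38 + D(9, 3)) = 1*(38 + 3*(-5 + 9)) = 1*(38 + 3*4) = 1*(38 + 12) = 1*50 = 50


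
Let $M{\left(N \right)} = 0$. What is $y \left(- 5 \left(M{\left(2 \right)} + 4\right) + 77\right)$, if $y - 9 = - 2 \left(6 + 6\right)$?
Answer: $-855$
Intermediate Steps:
$y = -15$ ($y = 9 - 2 \left(6 + 6\right) = 9 - 24 = -15$)
$y \left(- 5 \left(M{\left(2 \right)} + 4\right) + 77\right) = - 15 \left(- 5 \left(0 + 4\right) + 77\right) = - 15 \left(\left(-5\right) 4 + 77\right) = - 15 \left(-20 + 77\right) = \left(-15\right) 57 = -855$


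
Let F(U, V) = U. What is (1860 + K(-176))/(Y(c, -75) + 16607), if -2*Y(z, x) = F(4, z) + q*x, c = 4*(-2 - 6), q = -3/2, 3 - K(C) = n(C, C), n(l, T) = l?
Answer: 8156/66195 ≈ 0.12321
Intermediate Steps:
K(C) = 3 - C
q = -3/2 (q = -3*½ = -3/2 ≈ -1.5000)
c = -32 (c = 4*(-8) = -32)
Y(z, x) = -2 + 3*x/4 (Y(z, x) = -(4 - 3*x/2)/2 = -2 + 3*x/4)
(1860 + K(-176))/(Y(c, -75) + 16607) = (1860 + (3 - 1*(-176)))/((-2 + (¾)*(-75)) + 16607) = (1860 + (3 + 176))/((-2 - 225/4) + 16607) = (1860 + 179)/(-233/4 + 16607) = 2039/(66195/4) = 2039*(4/66195) = 8156/66195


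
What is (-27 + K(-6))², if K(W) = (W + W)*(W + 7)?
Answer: 1521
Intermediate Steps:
K(W) = 2*W*(7 + W) (K(W) = (2*W)*(7 + W) = 2*W*(7 + W))
(-27 + K(-6))² = (-27 + 2*(-6)*(7 - 6))² = (-27 + 2*(-6)*1)² = (-27 - 12)² = (-39)² = 1521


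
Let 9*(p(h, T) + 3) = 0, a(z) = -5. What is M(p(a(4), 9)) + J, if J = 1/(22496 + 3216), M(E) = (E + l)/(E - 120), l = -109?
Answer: 2879867/3162576 ≈ 0.91061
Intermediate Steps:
p(h, T) = -3 (p(h, T) = -3 + (⅑)*0 = -3 + 0 = -3)
M(E) = (-109 + E)/(-120 + E) (M(E) = (E - 109)/(E - 120) = (-109 + E)/(-120 + E))
J = 1/25712 ≈ 3.8892e-5
M(p(a(4), 9)) + J = (-109 - 3)/(-120 - 3) + 1/25712 = -112/(-123) + 1/25712 = -1/123*(-112) + 1/25712 = 112/123 + 1/25712 = 2879867/3162576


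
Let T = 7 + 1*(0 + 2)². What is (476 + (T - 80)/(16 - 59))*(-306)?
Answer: -6284322/43 ≈ -1.4615e+5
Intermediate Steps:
T = 11 (T = 7 + 1*2² = 7 + 1*4 = 7 + 4 = 11)
(476 + (T - 80)/(16 - 59))*(-306) = (476 + (11 - 80)/(16 - 59))*(-306) = (476 - 69/(-43))*(-306) = (476 - 69*(-1/43))*(-306) = (476 + 69/43)*(-306) = (20537/43)*(-306) = -6284322/43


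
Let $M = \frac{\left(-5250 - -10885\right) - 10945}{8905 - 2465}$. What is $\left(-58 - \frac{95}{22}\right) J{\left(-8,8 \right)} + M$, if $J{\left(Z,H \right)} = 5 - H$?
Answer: $\frac{1318545}{7084} \approx 186.13$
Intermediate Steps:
$M = - \frac{531}{644}$ ($M = \frac{\left(-5250 + 10885\right) - 10945}{6440} = \left(5635 - 10945\right) \frac{1}{6440} = \left(-5310\right) \frac{1}{6440} = - \frac{531}{644} \approx -0.82453$)
$\left(-58 - \frac{95}{22}\right) J{\left(-8,8 \right)} + M = \left(-58 - \frac{95}{22}\right) \left(5 - 8\right) - \frac{531}{644} = \left(-58 - \frac{95}{22}\right) \left(-3\right) - \frac{531}{644} = \left(- \frac{1371}{22}\right) \left(-3\right) - \frac{531}{644} = \frac{4113}{22} - \frac{531}{644} = \frac{1318545}{7084}$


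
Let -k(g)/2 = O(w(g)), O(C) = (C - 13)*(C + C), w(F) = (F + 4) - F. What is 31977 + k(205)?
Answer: 32121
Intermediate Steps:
w(F) = 4 (w(F) = (4 + F) - F = 4)
O(C) = 2*C*(-13 + C) (O(C) = (-13 + C)*(2*C) = 2*C*(-13 + C))
k(g) = 144 (k(g) = -4*4*(-13 + 4) = -4*4*(-9) = -2*(-72) = 144)
31977 + k(205) = 31977 + 144 = 32121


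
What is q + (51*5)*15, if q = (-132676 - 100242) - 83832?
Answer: -312925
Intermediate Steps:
q = -316750 (q = -232918 - 83832 = -316750)
q + (51*5)*15 = -316750 + (51*5)*15 = -316750 + 255*15 = -316750 + 3825 = -312925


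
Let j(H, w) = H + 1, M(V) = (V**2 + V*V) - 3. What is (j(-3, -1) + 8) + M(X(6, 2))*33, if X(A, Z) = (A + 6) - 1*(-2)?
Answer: 12843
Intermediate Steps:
X(A, Z) = 8 + A (X(A, Z) = (6 + A) + 2 = 8 + A)
M(V) = -3 + 2*V**2 (M(V) = (V**2 + V**2) - 3 = 2*V**2 - 3 = -3 + 2*V**2)
j(H, w) = 1 + H
(j(-3, -1) + 8) + M(X(6, 2))*33 = ((1 - 3) + 8) + (-3 + 2*(8 + 6)**2)*33 = (-2 + 8) + (-3 + 2*14**2)*33 = 6 + (-3 + 2*196)*33 = 6 + (-3 + 392)*33 = 6 + 389*33 = 6 + 12837 = 12843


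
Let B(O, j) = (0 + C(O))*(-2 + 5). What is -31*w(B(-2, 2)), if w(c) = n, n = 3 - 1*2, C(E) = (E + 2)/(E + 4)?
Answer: -31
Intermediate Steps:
C(E) = (2 + E)/(4 + E)
n = 1 (n = 3 - 2 = 1)
B(O, j) = 3*(2 + O)/(4 + O) (B(O, j) = (0 + (2 + O)/(4 + O))*(-2 + 5) = ((2 + O)/(4 + O))*3 = 3*(2 + O)/(4 + O))
w(c) = 1
-31*w(B(-2, 2)) = -31*1 = -31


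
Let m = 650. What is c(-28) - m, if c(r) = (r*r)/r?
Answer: -678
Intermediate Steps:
c(r) = r (c(r) = r²/r = r)
c(-28) - m = -28 - 1*650 = -28 - 650 = -678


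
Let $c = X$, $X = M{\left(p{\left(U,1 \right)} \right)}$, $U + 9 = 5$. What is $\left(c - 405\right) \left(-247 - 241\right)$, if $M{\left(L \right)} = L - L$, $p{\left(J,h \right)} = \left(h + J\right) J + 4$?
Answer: $197640$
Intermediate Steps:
$U = -4$ ($U = -9 + 5 = -4$)
$p{\left(J,h \right)} = 4 + J \left(J + h\right)$ ($p{\left(J,h \right)} = \left(J + h\right) J + 4 = J \left(J + h\right) + 4 = 4 + J \left(J + h\right)$)
$M{\left(L \right)} = 0$
$X = 0$
$c = 0$
$\left(c - 405\right) \left(-247 - 241\right) = \left(0 - 405\right) \left(-247 - 241\right) = - 405 \left(-247 - 241\right) = \left(-405\right) \left(-488\right) = 197640$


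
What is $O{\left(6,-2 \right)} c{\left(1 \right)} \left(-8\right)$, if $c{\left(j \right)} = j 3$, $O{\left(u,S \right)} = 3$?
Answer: $-72$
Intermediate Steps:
$c{\left(j \right)} = 3 j$
$O{\left(6,-2 \right)} c{\left(1 \right)} \left(-8\right) = 3 \cdot 3 \cdot 1 \left(-8\right) = 3 \cdot 3 \left(-8\right) = 9 \left(-8\right) = -72$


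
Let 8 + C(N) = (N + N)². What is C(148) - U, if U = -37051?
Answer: 124659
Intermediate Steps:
C(N) = -8 + 4*N² (C(N) = -8 + (N + N)² = -8 + (2*N)² = -8 + 4*N²)
C(148) - U = (-8 + 4*148²) - 1*(-37051) = (-8 + 4*21904) + 37051 = (-8 + 87616) + 37051 = 87608 + 37051 = 124659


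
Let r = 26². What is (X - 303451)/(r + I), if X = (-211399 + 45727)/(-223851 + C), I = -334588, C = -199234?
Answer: 9875800051/10867166040 ≈ 0.90877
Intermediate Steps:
X = 12744/32545 (X = (-211399 + 45727)/(-223851 - 199234) = -165672/(-423085) = -165672*(-1/423085) = 12744/32545 ≈ 0.39158)
r = 676
(X - 303451)/(r + I) = (12744/32545 - 303451)/(676 - 334588) = -9875800051/32545/(-333912) = -9875800051/32545*(-1/333912) = 9875800051/10867166040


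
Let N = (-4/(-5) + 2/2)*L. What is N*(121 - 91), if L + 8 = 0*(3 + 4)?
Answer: -432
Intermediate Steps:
L = -8 (L = -8 + 0*(3 + 4) = -8 + 0*7 = -8 + 0 = -8)
N = -72/5 (N = (-4/(-5) + 2/2)*(-8) = (-4*(-⅕) + 2*(½))*(-8) = (⅘ + 1)*(-8) = (9/5)*(-8) = -72/5 ≈ -14.400)
N*(121 - 91) = -72*(121 - 91)/5 = -72/5*30 = -432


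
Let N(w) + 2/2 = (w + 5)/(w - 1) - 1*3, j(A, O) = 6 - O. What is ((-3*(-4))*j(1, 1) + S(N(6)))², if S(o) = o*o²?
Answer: 45846441/15625 ≈ 2934.2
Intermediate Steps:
N(w) = -4 + (5 + w)/(-1 + w) (N(w) = -1 + ((w + 5)/(w - 1) - 1*3) = -1 + ((5 + w)/(-1 + w) - 3) = -1 + (-3 + (5 + w)/(-1 + w)) = -4 + (5 + w)/(-1 + w))
S(o) = o³
((-3*(-4))*j(1, 1) + S(N(6)))² = ((-3*(-4))*(6 - 1*1) + (3*(3 - 1*6)/(-1 + 6))³)² = (12*(6 - 1) + (3*(3 - 6)/5)³)² = (12*5 + (3*(⅕)*(-3))³)² = (60 + (-9/5)³)² = (60 - 729/125)² = (6771/125)² = 45846441/15625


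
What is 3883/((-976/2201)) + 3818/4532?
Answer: -9682233647/1105808 ≈ -8755.8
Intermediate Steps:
3883/((-976/2201)) + 3818/4532 = 3883/((-976*1/2201)) + 3818*(1/4532) = 3883/(-976/2201) + 1909/2266 = 3883*(-2201/976) + 1909/2266 = -8546483/976 + 1909/2266 = -9682233647/1105808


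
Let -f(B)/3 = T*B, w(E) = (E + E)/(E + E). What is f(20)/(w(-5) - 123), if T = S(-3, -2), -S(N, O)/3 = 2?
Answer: -180/61 ≈ -2.9508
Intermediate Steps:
S(N, O) = -6 (S(N, O) = -3*2 = -6)
T = -6
w(E) = 1 (w(E) = (2*E)/((2*E)) = (2*E)*(1/(2*E)) = 1)
f(B) = 18*B (f(B) = -(-18)*B = 18*B)
f(20)/(w(-5) - 123) = (18*20)/(1 - 123) = 360/(-122) = 360*(-1/122) = -180/61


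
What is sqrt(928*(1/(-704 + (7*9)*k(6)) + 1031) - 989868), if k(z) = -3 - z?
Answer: 2*I*sqrt(13368069147)/1271 ≈ 181.94*I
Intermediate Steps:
sqrt(928*(1/(-704 + (7*9)*k(6)) + 1031) - 989868) = sqrt(928*(1/(-704 + (7*9)*(-3 - 1*6)) + 1031) - 989868) = sqrt(928*(1/(-704 + 63*(-3 - 6)) + 1031) - 989868) = sqrt(928*(1/(-704 + 63*(-9)) + 1031) - 989868) = sqrt(928*(1/(-704 - 567) + 1031) - 989868) = sqrt(928*(1/(-1271) + 1031) - 989868) = sqrt(928*(-1/1271 + 1031) - 989868) = sqrt(928*(1310400/1271) - 989868) = sqrt(1216051200/1271 - 989868) = sqrt(-42071028/1271) = 2*I*sqrt(13368069147)/1271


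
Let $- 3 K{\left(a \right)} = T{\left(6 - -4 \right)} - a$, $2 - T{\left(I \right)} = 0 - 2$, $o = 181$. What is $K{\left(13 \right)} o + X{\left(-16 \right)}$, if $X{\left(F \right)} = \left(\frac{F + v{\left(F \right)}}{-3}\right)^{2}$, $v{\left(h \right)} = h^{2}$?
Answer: $6943$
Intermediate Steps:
$T{\left(I \right)} = 4$ ($T{\left(I \right)} = 2 - \left(0 - 2\right) = 2 - -2 = 2 + 2 = 4$)
$X{\left(F \right)} = \left(- \frac{F}{3} - \frac{F^{2}}{3}\right)^{2}$ ($X{\left(F \right)} = \left(\frac{F + F^{2}}{-3}\right)^{2} = \left(\left(F + F^{2}\right) \left(- \frac{1}{3}\right)\right)^{2} = \left(- \frac{F}{3} - \frac{F^{2}}{3}\right)^{2}$)
$K{\left(a \right)} = - \frac{4}{3} + \frac{a}{3}$ ($K{\left(a \right)} = - \frac{4 - a}{3} = - \frac{4}{3} + \frac{a}{3}$)
$K{\left(13 \right)} o + X{\left(-16 \right)} = \left(- \frac{4}{3} + \frac{1}{3} \cdot 13\right) 181 + \frac{\left(-16\right)^{2} \left(1 - 16\right)^{2}}{9} = \left(- \frac{4}{3} + \frac{13}{3}\right) 181 + \frac{1}{9} \cdot 256 \left(-15\right)^{2} = 3 \cdot 181 + \frac{1}{9} \cdot 256 \cdot 225 = 543 + 6400 = 6943$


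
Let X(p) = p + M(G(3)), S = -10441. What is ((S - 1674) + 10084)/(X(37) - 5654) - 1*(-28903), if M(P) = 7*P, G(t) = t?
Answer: 161743219/5596 ≈ 28903.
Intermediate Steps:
X(p) = 21 + p (X(p) = p + 7*3 = p + 21 = 21 + p)
((S - 1674) + 10084)/(X(37) - 5654) - 1*(-28903) = ((-10441 - 1674) + 10084)/((21 + 37) - 5654) - 1*(-28903) = (-12115 + 10084)/(58 - 5654) + 28903 = -2031/(-5596) + 28903 = -2031*(-1/5596) + 28903 = 2031/5596 + 28903 = 161743219/5596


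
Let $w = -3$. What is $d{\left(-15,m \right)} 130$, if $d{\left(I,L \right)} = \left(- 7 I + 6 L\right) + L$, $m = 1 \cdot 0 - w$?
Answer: $16380$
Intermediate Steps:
$m = 3$ ($m = 1 \cdot 0 - -3 = 0 + 3 = 3$)
$d{\left(I,L \right)} = - 7 I + 7 L$
$d{\left(-15,m \right)} 130 = \left(\left(-7\right) \left(-15\right) + 7 \cdot 3\right) 130 = \left(105 + 21\right) 130 = 126 \cdot 130 = 16380$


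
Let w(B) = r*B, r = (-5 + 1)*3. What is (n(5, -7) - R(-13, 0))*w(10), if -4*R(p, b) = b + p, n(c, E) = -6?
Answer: 1110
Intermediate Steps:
r = -12 (r = -4*3 = -12)
w(B) = -12*B
R(p, b) = -b/4 - p/4 (R(p, b) = -(b + p)/4 = -b/4 - p/4)
(n(5, -7) - R(-13, 0))*w(10) = (-6 - (-¼*0 - ¼*(-13)))*(-12*10) = (-6 - (0 + 13/4))*(-120) = (-6 - 1*13/4)*(-120) = (-6 - 13/4)*(-120) = -37/4*(-120) = 1110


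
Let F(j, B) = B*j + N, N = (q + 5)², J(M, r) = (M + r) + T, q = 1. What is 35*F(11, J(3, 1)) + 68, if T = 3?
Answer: 4023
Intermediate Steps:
J(M, r) = 3 + M + r (J(M, r) = (M + r) + 3 = 3 + M + r)
N = 36 (N = (1 + 5)² = 6² = 36)
F(j, B) = 36 + B*j (F(j, B) = B*j + 36 = 36 + B*j)
35*F(11, J(3, 1)) + 68 = 35*(36 + (3 + 3 + 1)*11) + 68 = 35*(36 + 7*11) + 68 = 35*(36 + 77) + 68 = 35*113 + 68 = 3955 + 68 = 4023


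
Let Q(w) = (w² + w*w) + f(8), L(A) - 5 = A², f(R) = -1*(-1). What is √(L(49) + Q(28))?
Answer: 5*√159 ≈ 63.048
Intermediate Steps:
f(R) = 1
L(A) = 5 + A²
Q(w) = 1 + 2*w² (Q(w) = (w² + w*w) + 1 = (w² + w²) + 1 = 2*w² + 1 = 1 + 2*w²)
√(L(49) + Q(28)) = √((5 + 49²) + (1 + 2*28²)) = √((5 + 2401) + (1 + 2*784)) = √(2406 + (1 + 1568)) = √(2406 + 1569) = √3975 = 5*√159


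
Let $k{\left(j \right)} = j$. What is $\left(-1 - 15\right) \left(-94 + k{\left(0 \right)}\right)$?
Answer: $1504$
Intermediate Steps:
$\left(-1 - 15\right) \left(-94 + k{\left(0 \right)}\right) = \left(-1 - 15\right) \left(-94 + 0\right) = \left(-1 - 15\right) \left(-94\right) = \left(-16\right) \left(-94\right) = 1504$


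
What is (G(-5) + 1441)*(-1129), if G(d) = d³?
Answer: -1485764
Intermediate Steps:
(G(-5) + 1441)*(-1129) = ((-5)³ + 1441)*(-1129) = (-125 + 1441)*(-1129) = 1316*(-1129) = -1485764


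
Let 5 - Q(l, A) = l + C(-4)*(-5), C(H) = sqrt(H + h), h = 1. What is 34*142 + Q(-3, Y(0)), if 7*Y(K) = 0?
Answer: 4836 + 5*I*sqrt(3) ≈ 4836.0 + 8.6602*I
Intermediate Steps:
C(H) = sqrt(1 + H) (C(H) = sqrt(H + 1) = sqrt(1 + H))
Y(K) = 0 (Y(K) = (1/7)*0 = 0)
Q(l, A) = 5 - l + 5*I*sqrt(3) (Q(l, A) = 5 - (l + sqrt(1 - 4)*(-5)) = 5 - (l + sqrt(-3)*(-5)) = 5 - (l + (I*sqrt(3))*(-5)) = 5 - (l - 5*I*sqrt(3)) = 5 + (-l + 5*I*sqrt(3)) = 5 - l + 5*I*sqrt(3))
34*142 + Q(-3, Y(0)) = 34*142 + (5 - 1*(-3) + 5*I*sqrt(3)) = 4828 + (5 + 3 + 5*I*sqrt(3)) = 4828 + (8 + 5*I*sqrt(3)) = 4836 + 5*I*sqrt(3)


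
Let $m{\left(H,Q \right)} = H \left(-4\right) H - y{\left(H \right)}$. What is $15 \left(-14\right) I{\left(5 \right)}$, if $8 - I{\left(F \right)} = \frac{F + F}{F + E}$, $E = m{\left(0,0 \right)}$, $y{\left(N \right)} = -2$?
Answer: $-1380$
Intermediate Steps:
$m{\left(H,Q \right)} = 2 - 4 H^{2}$ ($m{\left(H,Q \right)} = H \left(-4\right) H - -2 = - 4 H H + 2 = - 4 H^{2} + 2 = 2 - 4 H^{2}$)
$E = 2$ ($E = 2 - 4 \cdot 0^{2} = 2 - 0 = 2 + 0 = 2$)
$I{\left(F \right)} = 8 - \frac{2 F}{2 + F}$ ($I{\left(F \right)} = 8 - \frac{F + F}{F + 2} = 8 - \frac{2 F}{2 + F}$)
$15 \left(-14\right) I{\left(5 \right)} = 15 \left(-14\right) \frac{2 \left(8 + 3 \cdot 5\right)}{2 + 5} = - 210 \frac{2 \left(8 + 15\right)}{7} = - 210 \cdot 2 \cdot \frac{1}{7} \cdot 23 = \left(-210\right) \frac{46}{7} = -1380$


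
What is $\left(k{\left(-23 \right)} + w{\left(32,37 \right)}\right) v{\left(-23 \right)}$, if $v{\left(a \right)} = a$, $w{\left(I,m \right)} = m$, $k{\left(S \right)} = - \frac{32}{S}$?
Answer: $-883$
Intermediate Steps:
$\left(k{\left(-23 \right)} + w{\left(32,37 \right)}\right) v{\left(-23 \right)} = \left(- \frac{32}{-23} + 37\right) \left(-23\right) = \left(\left(-32\right) \left(- \frac{1}{23}\right) + 37\right) \left(-23\right) = \left(\frac{32}{23} + 37\right) \left(-23\right) = \frac{883}{23} \left(-23\right) = -883$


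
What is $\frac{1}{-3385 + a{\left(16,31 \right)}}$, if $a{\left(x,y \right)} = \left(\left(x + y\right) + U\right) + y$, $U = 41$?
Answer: $- \frac{1}{3266} \approx -0.00030618$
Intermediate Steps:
$a{\left(x,y \right)} = 41 + x + 2 y$ ($a{\left(x,y \right)} = \left(\left(x + y\right) + 41\right) + y = \left(41 + x + y\right) + y = 41 + x + 2 y$)
$\frac{1}{-3385 + a{\left(16,31 \right)}} = \frac{1}{-3385 + \left(41 + 16 + 2 \cdot 31\right)} = \frac{1}{-3385 + \left(41 + 16 + 62\right)} = \frac{1}{-3385 + 119} = \frac{1}{-3266} = - \frac{1}{3266}$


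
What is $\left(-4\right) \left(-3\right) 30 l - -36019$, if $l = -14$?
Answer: $30979$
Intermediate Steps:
$\left(-4\right) \left(-3\right) 30 l - -36019 = \left(-4\right) \left(-3\right) 30 \left(-14\right) - -36019 = 12 \cdot 30 \left(-14\right) + 36019 = 360 \left(-14\right) + 36019 = -5040 + 36019 = 30979$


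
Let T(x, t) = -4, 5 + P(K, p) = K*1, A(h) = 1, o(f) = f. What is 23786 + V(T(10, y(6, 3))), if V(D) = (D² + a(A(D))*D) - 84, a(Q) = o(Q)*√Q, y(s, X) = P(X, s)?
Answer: 23714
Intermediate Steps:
P(K, p) = -5 + K (P(K, p) = -5 + K*1 = -5 + K)
y(s, X) = -5 + X
a(Q) = Q^(3/2) (a(Q) = Q*√Q = Q^(3/2))
V(D) = -84 + D + D² (V(D) = (D² + 1^(3/2)*D) - 84 = (D² + 1*D) - 84 = (D² + D) - 84 = (D + D²) - 84 = -84 + D + D²)
23786 + V(T(10, y(6, 3))) = 23786 + (-84 - 4 + (-4)²) = 23786 + (-84 - 4 + 16) = 23786 - 72 = 23714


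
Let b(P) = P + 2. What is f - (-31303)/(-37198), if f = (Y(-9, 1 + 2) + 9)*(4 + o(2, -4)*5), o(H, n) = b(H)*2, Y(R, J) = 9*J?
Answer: 58890329/37198 ≈ 1583.2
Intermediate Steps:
b(P) = 2 + P
o(H, n) = 4 + 2*H (o(H, n) = (2 + H)*2 = 4 + 2*H)
f = 1584 (f = (9*(1 + 2) + 9)*(4 + (4 + 2*2)*5) = (9*3 + 9)*(4 + (4 + 4)*5) = (27 + 9)*(4 + 8*5) = 36*(4 + 40) = 36*44 = 1584)
f - (-31303)/(-37198) = 1584 - (-31303)/(-37198) = 1584 - (-31303)*(-1)/37198 = 1584 - 1*31303/37198 = 1584 - 31303/37198 = 58890329/37198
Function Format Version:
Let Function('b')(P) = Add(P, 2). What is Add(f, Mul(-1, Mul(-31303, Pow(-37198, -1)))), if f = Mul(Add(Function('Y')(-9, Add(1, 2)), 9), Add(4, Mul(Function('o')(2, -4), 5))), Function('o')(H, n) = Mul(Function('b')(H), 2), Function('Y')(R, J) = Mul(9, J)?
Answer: Rational(58890329, 37198) ≈ 1583.2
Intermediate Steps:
Function('b')(P) = Add(2, P)
Function('o')(H, n) = Add(4, Mul(2, H)) (Function('o')(H, n) = Mul(Add(2, H), 2) = Add(4, Mul(2, H)))
f = 1584 (f = Mul(Add(Mul(9, Add(1, 2)), 9), Add(4, Mul(Add(4, Mul(2, 2)), 5))) = Mul(Add(Mul(9, 3), 9), Add(4, Mul(Add(4, 4), 5))) = Mul(Add(27, 9), Add(4, Mul(8, 5))) = Mul(36, Add(4, 40)) = Mul(36, 44) = 1584)
Add(f, Mul(-1, Mul(-31303, Pow(-37198, -1)))) = Add(1584, Mul(-1, Mul(-31303, Pow(-37198, -1)))) = Add(1584, Mul(-1, Mul(-31303, Rational(-1, 37198)))) = Add(1584, Mul(-1, Rational(31303, 37198))) = Add(1584, Rational(-31303, 37198)) = Rational(58890329, 37198)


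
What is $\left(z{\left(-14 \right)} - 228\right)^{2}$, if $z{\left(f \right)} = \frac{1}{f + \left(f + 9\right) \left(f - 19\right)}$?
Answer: $\frac{1185218329}{22801} \approx 51981.0$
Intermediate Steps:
$z{\left(f \right)} = \frac{1}{f + \left(-19 + f\right) \left(9 + f\right)}$ ($z{\left(f \right)} = \frac{1}{f + \left(9 + f\right) \left(-19 + f\right)} = \frac{1}{f + \left(-19 + f\right) \left(9 + f\right)}$)
$\left(z{\left(-14 \right)} - 228\right)^{2} = \left(\frac{1}{-171 + \left(-14\right)^{2} - -126} - 228\right)^{2} = \left(\frac{1}{-171 + 196 + 126} - 228\right)^{2} = \left(\frac{1}{151} - 228\right)^{2} = \left(- \frac{34427}{151}\right)^{2} = \frac{1185218329}{22801}$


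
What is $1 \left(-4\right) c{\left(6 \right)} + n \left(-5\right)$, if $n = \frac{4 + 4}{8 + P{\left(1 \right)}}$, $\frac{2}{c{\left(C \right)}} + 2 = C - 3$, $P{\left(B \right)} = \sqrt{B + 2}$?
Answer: $- \frac{808}{61} + \frac{40 \sqrt{3}}{61} \approx -12.11$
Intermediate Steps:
$P{\left(B \right)} = \sqrt{2 + B}$
$c{\left(C \right)} = \frac{2}{-5 + C}$ ($c{\left(C \right)} = \frac{2}{-2 + \left(C - 3\right)} = \frac{2}{-2 + \left(-3 + C\right)} = \frac{2}{-5 + C}$)
$n = \frac{8}{8 + \sqrt{3}}$ ($n = \frac{4 + 4}{8 + \sqrt{2 + 1}} = \frac{8}{8 + \sqrt{3}} \approx 0.82203$)
$1 \left(-4\right) c{\left(6 \right)} + n \left(-5\right) = 1 \left(-4\right) \frac{2}{-5 + 6} + \left(\frac{64}{61} - \frac{8 \sqrt{3}}{61}\right) \left(-5\right) = - 4 \cdot \frac{2}{1} - \left(\frac{320}{61} - \frac{40 \sqrt{3}}{61}\right) = - 4 \cdot 2 \cdot 1 - \left(\frac{320}{61} - \frac{40 \sqrt{3}}{61}\right) = \left(-4\right) 2 - \left(\frac{320}{61} - \frac{40 \sqrt{3}}{61}\right) = -8 - \left(\frac{320}{61} - \frac{40 \sqrt{3}}{61}\right) = - \frac{808}{61} + \frac{40 \sqrt{3}}{61}$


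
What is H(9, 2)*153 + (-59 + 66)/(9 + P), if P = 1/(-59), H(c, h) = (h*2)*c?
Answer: 2919653/530 ≈ 5508.8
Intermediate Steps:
H(c, h) = 2*c*h (H(c, h) = (2*h)*c = 2*c*h)
P = -1/59 ≈ -0.016949
H(9, 2)*153 + (-59 + 66)/(9 + P) = (2*9*2)*153 + (-59 + 66)/(9 - 1/59) = 36*153 + 7/(530/59) = 5508 + 7*(59/530) = 5508 + 413/530 = 2919653/530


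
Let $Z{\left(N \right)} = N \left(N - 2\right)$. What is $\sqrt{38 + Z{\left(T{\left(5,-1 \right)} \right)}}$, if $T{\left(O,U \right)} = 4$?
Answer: $\sqrt{46} \approx 6.7823$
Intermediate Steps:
$Z{\left(N \right)} = N \left(-2 + N\right)$
$\sqrt{38 + Z{\left(T{\left(5,-1 \right)} \right)}} = \sqrt{38 + 4 \left(-2 + 4\right)} = \sqrt{38 + 4 \cdot 2} = \sqrt{38 + 8} = \sqrt{46}$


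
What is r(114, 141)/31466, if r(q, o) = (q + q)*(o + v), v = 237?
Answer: 43092/15733 ≈ 2.7390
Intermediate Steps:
r(q, o) = 2*q*(237 + o) (r(q, o) = (q + q)*(o + 237) = (2*q)*(237 + o) = 2*q*(237 + o))
r(114, 141)/31466 = (2*114*(237 + 141))/31466 = (2*114*378)*(1/31466) = 86184*(1/31466) = 43092/15733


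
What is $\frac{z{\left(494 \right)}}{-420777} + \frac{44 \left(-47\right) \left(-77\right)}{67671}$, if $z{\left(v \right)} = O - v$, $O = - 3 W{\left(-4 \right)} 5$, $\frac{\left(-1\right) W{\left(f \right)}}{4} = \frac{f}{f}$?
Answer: $\frac{1064003422}{451974609} \approx 2.3541$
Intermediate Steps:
$W{\left(f \right)} = -4$ ($W{\left(f \right)} = - 4 \frac{f}{f} = \left(-4\right) 1 = -4$)
$O = 60$ ($O = \left(-3\right) \left(-4\right) 5 = 12 \cdot 5 = 60$)
$z{\left(v \right)} = 60 - v$
$\frac{z{\left(494 \right)}}{-420777} + \frac{44 \left(-47\right) \left(-77\right)}{67671} = \frac{60 - 494}{-420777} + \frac{44 \left(-47\right) \left(-77\right)}{67671} = \left(60 - 494\right) \left(- \frac{1}{420777}\right) + \left(-2068\right) \left(-77\right) \frac{1}{67671} = \left(-434\right) \left(- \frac{1}{420777}\right) + 159236 \cdot \frac{1}{67671} = \frac{62}{60111} + \frac{159236}{67671} = \frac{1064003422}{451974609}$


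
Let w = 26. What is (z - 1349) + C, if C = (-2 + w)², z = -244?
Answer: -1017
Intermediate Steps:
C = 576 (C = (-2 + 26)² = 24² = 576)
(z - 1349) + C = (-244 - 1349) + 576 = -1593 + 576 = -1017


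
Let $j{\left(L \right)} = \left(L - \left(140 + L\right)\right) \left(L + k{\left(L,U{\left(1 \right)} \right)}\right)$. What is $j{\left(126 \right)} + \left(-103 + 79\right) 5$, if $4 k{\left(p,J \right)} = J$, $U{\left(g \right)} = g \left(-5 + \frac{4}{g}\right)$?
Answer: $-17725$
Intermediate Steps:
$k{\left(p,J \right)} = \frac{J}{4}$
$j{\left(L \right)} = 35 - 140 L$ ($j{\left(L \right)} = \left(L - \left(140 + L\right)\right) \left(L + \frac{4 - 5}{4}\right) = - 140 \left(L + \frac{4 - 5}{4}\right) = - 140 \left(L + \frac{1}{4} \left(-1\right)\right) = - 140 \left(L - \frac{1}{4}\right) = - 140 \left(- \frac{1}{4} + L\right) = 35 - 140 L$)
$j{\left(126 \right)} + \left(-103 + 79\right) 5 = \left(35 - 17640\right) + \left(-103 + 79\right) 5 = \left(35 - 17640\right) - 120 = -17605 - 120 = -17725$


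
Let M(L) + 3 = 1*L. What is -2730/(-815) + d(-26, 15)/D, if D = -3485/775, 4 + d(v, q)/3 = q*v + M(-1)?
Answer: 30546972/113611 ≈ 268.87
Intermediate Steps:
M(L) = -3 + L (M(L) = -3 + 1*L = -3 + L)
d(v, q) = -24 + 3*q*v (d(v, q) = -12 + 3*(q*v + (-3 - 1)) = -12 + 3*(q*v - 4) = -12 + 3*(-4 + q*v) = -12 + (-12 + 3*q*v) = -24 + 3*q*v)
D = -697/155 (D = -3485*1/775 = -697/155 ≈ -4.4968)
-2730/(-815) + d(-26, 15)/D = -2730/(-815) + (-24 + 3*15*(-26))/(-697/155) = -2730*(-1/815) + (-24 - 1170)*(-155/697) = 546/163 - 1194*(-155/697) = 546/163 + 185070/697 = 30546972/113611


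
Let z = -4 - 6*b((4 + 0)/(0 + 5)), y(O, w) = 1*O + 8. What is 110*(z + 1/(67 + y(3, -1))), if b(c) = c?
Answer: -37697/39 ≈ -966.59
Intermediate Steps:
y(O, w) = 8 + O (y(O, w) = O + 8 = 8 + O)
z = -44/5 (z = -4 - 6*(4 + 0)/(0 + 5) = -4 - 24/5 = -44/5 ≈ -8.8000)
110*(z + 1/(67 + y(3, -1))) = 110*(-44/5 + 1/(67 + (8 + 3))) = 110*(-44/5 + 1/(67 + 11)) = 110*(-44/5 + 1/78) = 110*(-3427/390) = -37697/39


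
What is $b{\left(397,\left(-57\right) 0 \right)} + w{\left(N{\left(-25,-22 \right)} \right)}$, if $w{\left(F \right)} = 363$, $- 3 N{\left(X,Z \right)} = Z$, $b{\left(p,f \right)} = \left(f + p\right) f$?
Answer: $363$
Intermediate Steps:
$b{\left(p,f \right)} = f \left(f + p\right)$
$N{\left(X,Z \right)} = - \frac{Z}{3}$
$b{\left(397,\left(-57\right) 0 \right)} + w{\left(N{\left(-25,-22 \right)} \right)} = \left(-57\right) 0 \left(\left(-57\right) 0 + 397\right) + 363 = 0 \left(0 + 397\right) + 363 = 0 \cdot 397 + 363 = 0 + 363 = 363$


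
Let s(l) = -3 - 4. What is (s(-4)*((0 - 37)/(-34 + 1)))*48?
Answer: -4144/11 ≈ -376.73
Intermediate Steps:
s(l) = -7
(s(-4)*((0 - 37)/(-34 + 1)))*48 = -7*(0 - 37)/(-34 + 1)*48 = -(-259)/(-33)*48 = -(-259)*(-1)/33*48 = -7*37/33*48 = -259/33*48 = -4144/11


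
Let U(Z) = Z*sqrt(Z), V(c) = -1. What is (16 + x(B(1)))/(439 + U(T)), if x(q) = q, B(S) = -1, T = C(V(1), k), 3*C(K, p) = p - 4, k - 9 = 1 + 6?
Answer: 5/149 ≈ 0.033557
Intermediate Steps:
k = 16 (k = 9 + (1 + 6) = 9 + 7 = 16)
C(K, p) = -4/3 + p/3 (C(K, p) = (p - 4)/3 = (-4 + p)/3 = -4/3 + p/3)
T = 4 (T = -4/3 + (1/3)*16 = -4/3 + 16/3 = 4)
U(Z) = Z**(3/2)
(16 + x(B(1)))/(439 + U(T)) = (16 - 1)/(439 + 4**(3/2)) = 15/(439 + 8) = 15/447 = 15*(1/447) = 5/149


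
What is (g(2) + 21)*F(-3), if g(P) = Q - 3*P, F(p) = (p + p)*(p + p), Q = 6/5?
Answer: 2916/5 ≈ 583.20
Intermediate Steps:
Q = 6/5 (Q = 6*(1/5) = 6/5 ≈ 1.2000)
F(p) = 4*p**2 (F(p) = (2*p)*(2*p) = 4*p**2)
g(P) = 6/5 - 3*P
(g(2) + 21)*F(-3) = ((6/5 - 3*2) + 21)*(4*(-3)**2) = ((6/5 - 6) + 21)*(4*9) = (-24/5 + 21)*36 = (81/5)*36 = 2916/5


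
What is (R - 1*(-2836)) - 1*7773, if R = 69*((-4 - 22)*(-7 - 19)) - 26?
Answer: 41681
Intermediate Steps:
R = 46618 (R = 69*(-26*(-26)) - 26 = 69*676 - 26 = 46644 - 26 = 46618)
(R - 1*(-2836)) - 1*7773 = (46618 - 1*(-2836)) - 1*7773 = (46618 + 2836) - 7773 = 49454 - 7773 = 41681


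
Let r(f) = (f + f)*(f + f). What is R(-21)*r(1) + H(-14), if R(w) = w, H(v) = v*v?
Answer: 112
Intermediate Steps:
H(v) = v²
r(f) = 4*f² (r(f) = (2*f)*(2*f) = 4*f²)
R(-21)*r(1) + H(-14) = -84*1² + (-14)² = -84 + 196 = 112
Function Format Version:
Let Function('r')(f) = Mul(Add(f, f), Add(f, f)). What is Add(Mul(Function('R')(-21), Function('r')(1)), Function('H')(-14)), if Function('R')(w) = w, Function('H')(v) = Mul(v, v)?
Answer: 112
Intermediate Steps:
Function('H')(v) = Pow(v, 2)
Function('r')(f) = Mul(4, Pow(f, 2)) (Function('r')(f) = Mul(Mul(2, f), Mul(2, f)) = Mul(4, Pow(f, 2)))
Add(Mul(Function('R')(-21), Function('r')(1)), Function('H')(-14)) = Add(Mul(-21, Mul(4, Pow(1, 2))), Pow(-14, 2)) = Add(Mul(-21, Mul(4, 1)), 196) = Add(Mul(-21, 4), 196) = Add(-84, 196) = 112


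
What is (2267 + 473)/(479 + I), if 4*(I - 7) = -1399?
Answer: 2192/109 ≈ 20.110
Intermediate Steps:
I = -1371/4 (I = 7 + (¼)*(-1399) = 7 - 1399/4 = -1371/4 ≈ -342.75)
(2267 + 473)/(479 + I) = (2267 + 473)/(479 - 1371/4) = 2740/(545/4) = 2740*(4/545) = 2192/109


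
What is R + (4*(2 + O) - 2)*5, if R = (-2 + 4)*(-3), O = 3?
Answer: 84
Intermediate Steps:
R = -6 (R = 2*(-3) = -6)
R + (4*(2 + O) - 2)*5 = -6 + (4*(2 + 3) - 2)*5 = -6 + (4*5 - 2)*5 = -6 + (20 - 2)*5 = -6 + 18*5 = -6 + 90 = 84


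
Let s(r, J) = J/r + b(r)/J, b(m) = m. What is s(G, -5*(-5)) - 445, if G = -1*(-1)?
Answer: -10499/25 ≈ -419.96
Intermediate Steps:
G = 1
s(r, J) = J/r + r/J
s(G, -5*(-5)) - 445 = (-5*(-5)/1 + 1/(-5*(-5))) - 445 = (25*1 + 1/25) - 445 = (25 + 1*(1/25)) - 445 = (25 + 1/25) - 445 = 626/25 - 445 = -10499/25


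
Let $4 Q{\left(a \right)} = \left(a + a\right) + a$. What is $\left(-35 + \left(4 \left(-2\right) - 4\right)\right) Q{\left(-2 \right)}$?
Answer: $\frac{141}{2} \approx 70.5$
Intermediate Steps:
$Q{\left(a \right)} = \frac{3 a}{4}$ ($Q{\left(a \right)} = \frac{\left(a + a\right) + a}{4} = \frac{2 a + a}{4} = \frac{3 a}{4}$)
$\left(-35 + \left(4 \left(-2\right) - 4\right)\right) Q{\left(-2 \right)} = \left(-35 + \left(4 \left(-2\right) - 4\right)\right) \frac{3}{4} \left(-2\right) = \left(-35 - 12\right) \left(- \frac{3}{2}\right) = \left(-47\right) \left(- \frac{3}{2}\right) = \frac{141}{2}$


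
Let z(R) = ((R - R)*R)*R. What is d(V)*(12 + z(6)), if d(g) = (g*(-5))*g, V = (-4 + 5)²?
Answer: -60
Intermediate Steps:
V = 1 (V = 1² = 1)
d(g) = -5*g² (d(g) = (-5*g)*g = -5*g²)
z(R) = 0 (z(R) = (0*R)*R = 0*R = 0)
d(V)*(12 + z(6)) = (-5*1²)*(12 + 0) = -5*1*12 = -5*12 = -60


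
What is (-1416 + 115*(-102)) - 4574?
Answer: -17720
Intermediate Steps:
(-1416 + 115*(-102)) - 4574 = (-1416 - 11730) - 4574 = -13146 - 4574 = -17720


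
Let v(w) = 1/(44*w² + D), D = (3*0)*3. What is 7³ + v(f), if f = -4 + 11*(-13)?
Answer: 326123029/950796 ≈ 343.00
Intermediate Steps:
f = -147 (f = -4 - 143 = -147)
D = 0 (D = 0*3 = 0)
v(w) = 1/(44*w²) (v(w) = 1/(44*w² + 0) = 1/(44*w²))
7³ + v(f) = 7³ + (1/44)/(-147)² = 343 + (1/44)*(1/21609) = 343 + 1/950796 = 326123029/950796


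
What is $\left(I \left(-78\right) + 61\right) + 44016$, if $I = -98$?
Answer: $51721$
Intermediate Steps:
$\left(I \left(-78\right) + 61\right) + 44016 = \left(\left(-98\right) \left(-78\right) + 61\right) + 44016 = \left(7644 + 61\right) + 44016 = 7705 + 44016 = 51721$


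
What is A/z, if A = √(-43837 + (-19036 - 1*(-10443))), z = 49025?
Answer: 7*I*√1070/49025 ≈ 0.0046706*I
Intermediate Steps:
A = 7*I*√1070 (A = √(-43837 + (-19036 + 10443)) = √(-43837 - 8593) = √(-52430) = 7*I*√1070 ≈ 228.98*I)
A/z = (7*I*√1070)/49025 = (7*I*√1070)*(1/49025) = 7*I*√1070/49025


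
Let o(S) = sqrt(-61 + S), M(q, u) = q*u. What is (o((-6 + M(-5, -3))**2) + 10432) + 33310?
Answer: 43742 + 2*sqrt(5) ≈ 43747.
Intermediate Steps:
(o((-6 + M(-5, -3))**2) + 10432) + 33310 = (sqrt(-61 + (-6 - 5*(-3))**2) + 10432) + 33310 = (sqrt(-61 + (-6 + 15)**2) + 10432) + 33310 = (sqrt(-61 + 9**2) + 10432) + 33310 = (sqrt(-61 + 81) + 10432) + 33310 = (sqrt(20) + 10432) + 33310 = (2*sqrt(5) + 10432) + 33310 = (10432 + 2*sqrt(5)) + 33310 = 43742 + 2*sqrt(5)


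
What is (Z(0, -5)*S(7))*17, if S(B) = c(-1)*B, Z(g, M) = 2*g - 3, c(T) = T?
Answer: 357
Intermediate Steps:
Z(g, M) = -3 + 2*g
S(B) = -B
(Z(0, -5)*S(7))*17 = ((-3 + 2*0)*(-1*7))*17 = ((-3 + 0)*(-7))*17 = -3*(-7)*17 = 21*17 = 357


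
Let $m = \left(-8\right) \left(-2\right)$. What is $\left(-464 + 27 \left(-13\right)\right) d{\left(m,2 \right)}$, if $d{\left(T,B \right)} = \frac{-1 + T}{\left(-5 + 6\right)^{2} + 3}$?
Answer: $- \frac{12225}{4} \approx -3056.3$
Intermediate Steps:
$m = 16$
$d{\left(T,B \right)} = - \frac{1}{4} + \frac{T}{4}$ ($d{\left(T,B \right)} = \frac{-1 + T}{1^{2} + 3} = \frac{-1 + T}{1 + 3} = \frac{-1 + T}{4} = \left(-1 + T\right) \frac{1}{4} = - \frac{1}{4} + \frac{T}{4}$)
$\left(-464 + 27 \left(-13\right)\right) d{\left(m,2 \right)} = \left(-464 + 27 \left(-13\right)\right) \left(- \frac{1}{4} + \frac{1}{4} \cdot 16\right) = \left(-464 - 351\right) \left(- \frac{1}{4} + 4\right) = \left(-815\right) \frac{15}{4} = - \frac{12225}{4}$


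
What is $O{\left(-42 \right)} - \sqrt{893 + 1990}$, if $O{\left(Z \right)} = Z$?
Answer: $-42 - 31 \sqrt{3} \approx -95.694$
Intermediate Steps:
$O{\left(-42 \right)} - \sqrt{893 + 1990} = -42 - \sqrt{893 + 1990} = -42 - \sqrt{2883} = -42 - 31 \sqrt{3}$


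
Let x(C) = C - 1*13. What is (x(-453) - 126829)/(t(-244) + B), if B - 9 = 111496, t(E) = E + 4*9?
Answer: -127295/111297 ≈ -1.1437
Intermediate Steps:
x(C) = -13 + C (x(C) = C - 13 = -13 + C)
t(E) = 36 + E (t(E) = E + 36 = 36 + E)
B = 111505 (B = 9 + 111496 = 111505)
(x(-453) - 126829)/(t(-244) + B) = ((-13 - 453) - 126829)/((36 - 244) + 111505) = (-466 - 126829)/(-208 + 111505) = -127295/111297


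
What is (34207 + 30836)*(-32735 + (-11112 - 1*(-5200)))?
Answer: -2513716821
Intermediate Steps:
(34207 + 30836)*(-32735 + (-11112 - 1*(-5200))) = 65043*(-32735 + (-11112 + 5200)) = 65043*(-32735 - 5912) = 65043*(-38647) = -2513716821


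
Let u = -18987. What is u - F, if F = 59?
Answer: -19046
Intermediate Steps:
u - F = -18987 - 1*59 = -18987 - 59 = -19046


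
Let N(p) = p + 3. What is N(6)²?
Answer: 81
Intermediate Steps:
N(p) = 3 + p
N(6)² = (3 + 6)² = 9² = 81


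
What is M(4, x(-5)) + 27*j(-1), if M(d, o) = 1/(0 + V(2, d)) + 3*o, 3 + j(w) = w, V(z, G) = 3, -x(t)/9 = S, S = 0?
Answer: -323/3 ≈ -107.67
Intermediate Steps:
x(t) = 0 (x(t) = -9*0 = 0)
j(w) = -3 + w
M(d, o) = 1/3 + 3*o (M(d, o) = 1/(0 + 3) + 3*o = 1/3 + 3*o)
M(4, x(-5)) + 27*j(-1) = (1/3 + 3*0) + 27*(-3 - 1) = (1/3 + 0) + 27*(-4) = 1/3 - 108 = -323/3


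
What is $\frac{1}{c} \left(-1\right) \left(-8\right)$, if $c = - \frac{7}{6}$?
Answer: $- \frac{48}{7} \approx -6.8571$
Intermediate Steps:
$c = - \frac{7}{6}$ ($c = \left(-7\right) \frac{1}{6} = - \frac{7}{6} \approx -1.1667$)
$\frac{1}{c} \left(-1\right) \left(-8\right) = \frac{1}{- \frac{7}{6}} \left(-1\right) \left(-8\right) = \left(- \frac{6}{7}\right) \left(-1\right) \left(-8\right) = \frac{6}{7} \left(-8\right) = - \frac{48}{7}$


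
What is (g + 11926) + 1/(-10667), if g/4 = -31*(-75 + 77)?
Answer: 124569225/10667 ≈ 11678.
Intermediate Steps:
g = -248 (g = 4*(-31*(-75 + 77)) = 4*(-31*2) = 4*(-62) = -248)
(g + 11926) + 1/(-10667) = (-248 + 11926) + 1/(-10667) = 11678 - 1/10667 = 124569225/10667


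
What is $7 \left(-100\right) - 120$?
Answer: $-820$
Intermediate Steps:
$7 \left(-100\right) - 120 = -700 - 120 = -820$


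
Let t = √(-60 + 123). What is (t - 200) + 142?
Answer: -58 + 3*√7 ≈ -50.063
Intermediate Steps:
t = 3*√7 (t = √63 = 3*√7 ≈ 7.9373)
(t - 200) + 142 = (3*√7 - 200) + 142 = (-200 + 3*√7) + 142 = -58 + 3*√7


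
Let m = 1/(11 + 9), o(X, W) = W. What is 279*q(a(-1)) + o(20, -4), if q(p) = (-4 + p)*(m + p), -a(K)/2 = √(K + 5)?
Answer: 44062/5 ≈ 8812.4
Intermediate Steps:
m = 1/20 ≈ 0.050000
a(K) = -2*√(5 + K) (a(K) = -2*√(K + 5) = -2*√(5 + K))
q(p) = (-4 + p)*(1/20 + p)
279*q(a(-1)) + o(20, -4) = 279*(-⅕ + (-2*√(5 - 1))² - (-79)*√(5 - 1)/10) - 4 = 279*(-⅕ + (-2*√4)² - (-79)*√4/10) - 4 = 279*(-⅕ + (-2*2)² - (-79)*2/10) - 4 = 279*(-⅕ + (-4)² - 79/20*(-4)) - 4 = 279*(-⅕ + 16 + 79/5) - 4 = 279*(158/5) - 4 = 44082/5 - 4 = 44062/5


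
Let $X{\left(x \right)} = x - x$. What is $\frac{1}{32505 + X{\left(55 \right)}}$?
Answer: $\frac{1}{32505} \approx 3.0764 \cdot 10^{-5}$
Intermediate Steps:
$X{\left(x \right)} = 0$
$\frac{1}{32505 + X{\left(55 \right)}} = \frac{1}{32505 + 0} = \frac{1}{32505}$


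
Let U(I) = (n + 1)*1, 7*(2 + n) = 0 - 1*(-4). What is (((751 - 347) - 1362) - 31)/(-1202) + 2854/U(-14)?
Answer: -24010589/3606 ≈ -6658.5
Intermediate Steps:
n = -10/7 (n = -2 + (0 - 1*(-4))/7 = -2 + (0 + 4)/7 = -2 + (1/7)*4 = -2 + 4/7 = -10/7 ≈ -1.4286)
U(I) = -3/7 (U(I) = (-10/7 + 1)*1 = -3/7*1 = -3/7)
(((751 - 347) - 1362) - 31)/(-1202) + 2854/U(-14) = (((751 - 347) - 1362) - 31)/(-1202) + 2854/(-3/7) = ((404 - 1362) - 31)*(-1/1202) + 2854*(-7/3) = (-958 - 31)*(-1/1202) - 19978/3 = -989*(-1/1202) - 19978/3 = 989/1202 - 19978/3 = -24010589/3606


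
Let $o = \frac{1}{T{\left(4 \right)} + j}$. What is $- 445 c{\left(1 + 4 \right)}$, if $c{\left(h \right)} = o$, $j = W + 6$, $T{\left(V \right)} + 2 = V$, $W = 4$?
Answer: $- \frac{445}{12} \approx -37.083$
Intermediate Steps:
$T{\left(V \right)} = -2 + V$
$j = 10$ ($j = 4 + 6 = 10$)
$o = \frac{1}{12}$ ($o = \frac{1}{\left(-2 + 4\right) + 10} = \frac{1}{2 + 10} = \frac{1}{12} \approx 0.083333$)
$c{\left(h \right)} = \frac{1}{12}$
$- 445 c{\left(1 + 4 \right)} = \left(-445\right) \frac{1}{12} = - \frac{445}{12}$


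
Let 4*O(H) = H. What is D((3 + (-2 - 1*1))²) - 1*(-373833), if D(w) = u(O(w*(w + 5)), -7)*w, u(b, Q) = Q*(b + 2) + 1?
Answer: 373833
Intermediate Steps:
O(H) = H/4
u(b, Q) = 1 + Q*(2 + b) (u(b, Q) = Q*(2 + b) + 1 = 1 + Q*(2 + b))
D(w) = w*(-13 - 7*w*(5 + w)/4) (D(w) = (1 + 2*(-7) - 7*w*(w + 5)/4)*w = (1 - 14 - 7*w*(5 + w)/4)*w = (-13 - 7*w*(5 + w)/4)*w = w*(-13 - 7*w*(5 + w)/4))
D((3 + (-2 - 1*1))²) - 1*(-373833) = -(3 + (-2 - 1*1))²*(52 + 7*(3 + (-2 - 1*1))²*(5 + (3 + (-2 - 1*1))²))/4 - 1*(-373833) = -(3 + (-2 - 1))²*(52 + 7*(3 + (-2 - 1))²*(5 + (3 + (-2 - 1))²))/4 + 373833 = -(3 - 3)²*(52 + 7*(3 - 3)²*(5 + (3 - 3)²))/4 + 373833 = -¼*0²*(52 + 7*0²*(5 + 0²)) + 373833 = -¼*0*(52 + 7*0*(5 + 0)) + 373833 = -¼*0*(52 + 7*0*5) + 373833 = -¼*0*(52 + 0) + 373833 = -¼*0*52 + 373833 = 0 + 373833 = 373833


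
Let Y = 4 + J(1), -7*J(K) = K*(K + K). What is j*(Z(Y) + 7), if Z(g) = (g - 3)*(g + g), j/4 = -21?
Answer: -7236/7 ≈ -1033.7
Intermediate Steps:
J(K) = -2*K²/7 (J(K) = -K*(K + K)/7 = -K*2*K/7 = -2*K²/7)
j = -84 (j = 4*(-21) = -84)
Y = 26/7 (Y = 4 - 2/7*1² = 4 - 2/7*1 = 4 - 2/7 = 26/7 ≈ 3.7143)
Z(g) = 2*g*(-3 + g) (Z(g) = (-3 + g)*(2*g) = 2*g*(-3 + g))
j*(Z(Y) + 7) = -84*(2*(26/7)*(-3 + 26/7) + 7) = -84*(2*(26/7)*(5/7) + 7) = -84*(260/49 + 7) = -84*603/49 = -7236/7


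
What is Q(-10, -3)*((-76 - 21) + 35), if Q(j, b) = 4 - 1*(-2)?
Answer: -372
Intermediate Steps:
Q(j, b) = 6 (Q(j, b) = 4 + 2 = 6)
Q(-10, -3)*((-76 - 21) + 35) = 6*((-76 - 21) + 35) = 6*(-97 + 35) = 6*(-62) = -372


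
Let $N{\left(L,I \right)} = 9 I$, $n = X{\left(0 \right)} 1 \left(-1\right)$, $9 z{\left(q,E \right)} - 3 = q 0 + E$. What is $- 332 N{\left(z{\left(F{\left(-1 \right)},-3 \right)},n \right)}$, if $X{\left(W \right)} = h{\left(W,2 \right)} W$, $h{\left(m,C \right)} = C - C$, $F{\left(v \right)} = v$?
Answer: $0$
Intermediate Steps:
$h{\left(m,C \right)} = 0$
$X{\left(W \right)} = 0$ ($X{\left(W \right)} = 0 W = 0$)
$z{\left(q,E \right)} = \frac{1}{3} + \frac{E}{9}$ ($z{\left(q,E \right)} = \frac{1}{3} + \frac{q 0 + E}{9} = \frac{1}{3} + \frac{0 + E}{9} = \frac{1}{3} + \frac{E}{9}$)
$n = 0$ ($n = 0 \cdot 1 \left(-1\right) = 0 \left(-1\right) = 0$)
$- 332 N{\left(z{\left(F{\left(-1 \right)},-3 \right)},n \right)} = - 332 \cdot 9 \cdot 0 = \left(-332\right) 0 = 0$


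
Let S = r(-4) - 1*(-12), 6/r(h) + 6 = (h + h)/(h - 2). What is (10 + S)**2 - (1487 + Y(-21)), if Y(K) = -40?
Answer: -49878/49 ≈ -1017.9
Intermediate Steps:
r(h) = 6/(-6 + 2*h/(-2 + h)) (r(h) = 6/(-6 + (h + h)/(h - 2)) = 6/(-6 + (2*h)/(-2 + h)) = 6/(-6 + 2*h/(-2 + h)))
S = 75/7 (S = 3*(2 - 1*(-4))/(2*(-3 - 4)) - 1*(-12) = (3/2)*(2 + 4)/(-7) + 12 = (3/2)*(-1/7)*6 + 12 = -9/7 + 12 = 75/7 ≈ 10.714)
(10 + S)**2 - (1487 + Y(-21)) = (10 + 75/7)**2 - (1487 - 40) = (145/7)**2 - 1*1447 = 21025/49 - 1447 = -49878/49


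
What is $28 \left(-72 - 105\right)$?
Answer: $-4956$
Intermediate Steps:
$28 \left(-72 - 105\right) = 28 \left(-177\right) = -4956$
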